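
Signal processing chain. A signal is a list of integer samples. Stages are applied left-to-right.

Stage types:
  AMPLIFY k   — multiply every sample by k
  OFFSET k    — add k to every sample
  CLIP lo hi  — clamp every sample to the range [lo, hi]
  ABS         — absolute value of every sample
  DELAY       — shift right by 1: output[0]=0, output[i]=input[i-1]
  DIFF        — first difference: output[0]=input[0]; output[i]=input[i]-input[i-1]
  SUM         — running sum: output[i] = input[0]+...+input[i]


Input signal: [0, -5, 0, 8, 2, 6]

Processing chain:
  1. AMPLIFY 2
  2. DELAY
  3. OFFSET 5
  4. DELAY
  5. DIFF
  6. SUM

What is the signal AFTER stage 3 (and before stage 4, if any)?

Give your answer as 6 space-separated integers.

Input: [0, -5, 0, 8, 2, 6]
Stage 1 (AMPLIFY 2): 0*2=0, -5*2=-10, 0*2=0, 8*2=16, 2*2=4, 6*2=12 -> [0, -10, 0, 16, 4, 12]
Stage 2 (DELAY): [0, 0, -10, 0, 16, 4] = [0, 0, -10, 0, 16, 4] -> [0, 0, -10, 0, 16, 4]
Stage 3 (OFFSET 5): 0+5=5, 0+5=5, -10+5=-5, 0+5=5, 16+5=21, 4+5=9 -> [5, 5, -5, 5, 21, 9]

Answer: 5 5 -5 5 21 9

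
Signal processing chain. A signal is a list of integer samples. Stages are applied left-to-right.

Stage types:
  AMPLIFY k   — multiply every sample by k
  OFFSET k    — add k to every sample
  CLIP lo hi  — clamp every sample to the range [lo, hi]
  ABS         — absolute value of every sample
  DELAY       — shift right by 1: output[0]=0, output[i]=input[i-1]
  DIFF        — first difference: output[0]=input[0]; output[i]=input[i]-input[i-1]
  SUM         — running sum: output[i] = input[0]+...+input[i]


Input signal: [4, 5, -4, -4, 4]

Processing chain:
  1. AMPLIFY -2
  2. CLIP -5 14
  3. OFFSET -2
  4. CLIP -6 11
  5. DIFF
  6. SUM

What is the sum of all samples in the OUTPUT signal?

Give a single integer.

Answer: -6

Derivation:
Input: [4, 5, -4, -4, 4]
Stage 1 (AMPLIFY -2): 4*-2=-8, 5*-2=-10, -4*-2=8, -4*-2=8, 4*-2=-8 -> [-8, -10, 8, 8, -8]
Stage 2 (CLIP -5 14): clip(-8,-5,14)=-5, clip(-10,-5,14)=-5, clip(8,-5,14)=8, clip(8,-5,14)=8, clip(-8,-5,14)=-5 -> [-5, -5, 8, 8, -5]
Stage 3 (OFFSET -2): -5+-2=-7, -5+-2=-7, 8+-2=6, 8+-2=6, -5+-2=-7 -> [-7, -7, 6, 6, -7]
Stage 4 (CLIP -6 11): clip(-7,-6,11)=-6, clip(-7,-6,11)=-6, clip(6,-6,11)=6, clip(6,-6,11)=6, clip(-7,-6,11)=-6 -> [-6, -6, 6, 6, -6]
Stage 5 (DIFF): s[0]=-6, -6--6=0, 6--6=12, 6-6=0, -6-6=-12 -> [-6, 0, 12, 0, -12]
Stage 6 (SUM): sum[0..0]=-6, sum[0..1]=-6, sum[0..2]=6, sum[0..3]=6, sum[0..4]=-6 -> [-6, -6, 6, 6, -6]
Output sum: -6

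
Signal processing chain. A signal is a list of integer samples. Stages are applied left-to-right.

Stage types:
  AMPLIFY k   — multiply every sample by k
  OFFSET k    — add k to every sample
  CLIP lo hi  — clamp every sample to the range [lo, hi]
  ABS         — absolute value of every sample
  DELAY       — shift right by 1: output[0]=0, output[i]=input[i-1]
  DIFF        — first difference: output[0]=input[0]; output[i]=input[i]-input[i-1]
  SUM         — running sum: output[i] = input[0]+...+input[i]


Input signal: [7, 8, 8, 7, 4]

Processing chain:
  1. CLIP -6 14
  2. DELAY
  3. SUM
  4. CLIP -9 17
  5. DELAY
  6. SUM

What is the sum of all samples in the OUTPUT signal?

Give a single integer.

Input: [7, 8, 8, 7, 4]
Stage 1 (CLIP -6 14): clip(7,-6,14)=7, clip(8,-6,14)=8, clip(8,-6,14)=8, clip(7,-6,14)=7, clip(4,-6,14)=4 -> [7, 8, 8, 7, 4]
Stage 2 (DELAY): [0, 7, 8, 8, 7] = [0, 7, 8, 8, 7] -> [0, 7, 8, 8, 7]
Stage 3 (SUM): sum[0..0]=0, sum[0..1]=7, sum[0..2]=15, sum[0..3]=23, sum[0..4]=30 -> [0, 7, 15, 23, 30]
Stage 4 (CLIP -9 17): clip(0,-9,17)=0, clip(7,-9,17)=7, clip(15,-9,17)=15, clip(23,-9,17)=17, clip(30,-9,17)=17 -> [0, 7, 15, 17, 17]
Stage 5 (DELAY): [0, 0, 7, 15, 17] = [0, 0, 7, 15, 17] -> [0, 0, 7, 15, 17]
Stage 6 (SUM): sum[0..0]=0, sum[0..1]=0, sum[0..2]=7, sum[0..3]=22, sum[0..4]=39 -> [0, 0, 7, 22, 39]
Output sum: 68

Answer: 68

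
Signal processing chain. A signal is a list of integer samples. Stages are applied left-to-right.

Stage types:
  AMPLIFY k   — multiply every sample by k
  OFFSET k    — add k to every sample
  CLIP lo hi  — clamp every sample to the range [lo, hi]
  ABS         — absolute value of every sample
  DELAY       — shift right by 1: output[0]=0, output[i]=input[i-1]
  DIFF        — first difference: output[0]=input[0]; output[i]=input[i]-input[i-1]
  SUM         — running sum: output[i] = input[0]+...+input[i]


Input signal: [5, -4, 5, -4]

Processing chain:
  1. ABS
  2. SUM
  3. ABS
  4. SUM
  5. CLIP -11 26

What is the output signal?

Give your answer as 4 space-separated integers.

Answer: 5 14 26 26

Derivation:
Input: [5, -4, 5, -4]
Stage 1 (ABS): |5|=5, |-4|=4, |5|=5, |-4|=4 -> [5, 4, 5, 4]
Stage 2 (SUM): sum[0..0]=5, sum[0..1]=9, sum[0..2]=14, sum[0..3]=18 -> [5, 9, 14, 18]
Stage 3 (ABS): |5|=5, |9|=9, |14|=14, |18|=18 -> [5, 9, 14, 18]
Stage 4 (SUM): sum[0..0]=5, sum[0..1]=14, sum[0..2]=28, sum[0..3]=46 -> [5, 14, 28, 46]
Stage 5 (CLIP -11 26): clip(5,-11,26)=5, clip(14,-11,26)=14, clip(28,-11,26)=26, clip(46,-11,26)=26 -> [5, 14, 26, 26]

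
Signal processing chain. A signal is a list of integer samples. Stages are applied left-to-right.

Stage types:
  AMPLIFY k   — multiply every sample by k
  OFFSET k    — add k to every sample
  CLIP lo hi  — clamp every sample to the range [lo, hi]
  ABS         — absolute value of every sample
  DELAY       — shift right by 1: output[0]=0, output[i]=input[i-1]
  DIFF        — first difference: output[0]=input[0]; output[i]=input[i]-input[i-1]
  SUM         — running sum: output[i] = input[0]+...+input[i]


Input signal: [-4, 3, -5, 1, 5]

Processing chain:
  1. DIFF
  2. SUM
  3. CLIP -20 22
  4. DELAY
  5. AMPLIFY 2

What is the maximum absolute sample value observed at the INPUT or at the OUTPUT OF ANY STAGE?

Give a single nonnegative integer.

Answer: 10

Derivation:
Input: [-4, 3, -5, 1, 5] (max |s|=5)
Stage 1 (DIFF): s[0]=-4, 3--4=7, -5-3=-8, 1--5=6, 5-1=4 -> [-4, 7, -8, 6, 4] (max |s|=8)
Stage 2 (SUM): sum[0..0]=-4, sum[0..1]=3, sum[0..2]=-5, sum[0..3]=1, sum[0..4]=5 -> [-4, 3, -5, 1, 5] (max |s|=5)
Stage 3 (CLIP -20 22): clip(-4,-20,22)=-4, clip(3,-20,22)=3, clip(-5,-20,22)=-5, clip(1,-20,22)=1, clip(5,-20,22)=5 -> [-4, 3, -5, 1, 5] (max |s|=5)
Stage 4 (DELAY): [0, -4, 3, -5, 1] = [0, -4, 3, -5, 1] -> [0, -4, 3, -5, 1] (max |s|=5)
Stage 5 (AMPLIFY 2): 0*2=0, -4*2=-8, 3*2=6, -5*2=-10, 1*2=2 -> [0, -8, 6, -10, 2] (max |s|=10)
Overall max amplitude: 10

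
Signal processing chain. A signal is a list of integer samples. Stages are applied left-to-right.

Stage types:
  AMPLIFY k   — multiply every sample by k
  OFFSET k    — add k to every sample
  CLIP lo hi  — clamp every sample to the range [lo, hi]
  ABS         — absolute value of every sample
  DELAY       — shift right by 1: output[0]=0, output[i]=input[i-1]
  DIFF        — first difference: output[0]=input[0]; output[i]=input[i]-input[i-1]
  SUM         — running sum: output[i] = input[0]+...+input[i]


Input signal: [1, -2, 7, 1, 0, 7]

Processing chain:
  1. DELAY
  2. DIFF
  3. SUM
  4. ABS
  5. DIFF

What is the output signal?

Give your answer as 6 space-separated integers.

Answer: 0 1 1 5 -6 -1

Derivation:
Input: [1, -2, 7, 1, 0, 7]
Stage 1 (DELAY): [0, 1, -2, 7, 1, 0] = [0, 1, -2, 7, 1, 0] -> [0, 1, -2, 7, 1, 0]
Stage 2 (DIFF): s[0]=0, 1-0=1, -2-1=-3, 7--2=9, 1-7=-6, 0-1=-1 -> [0, 1, -3, 9, -6, -1]
Stage 3 (SUM): sum[0..0]=0, sum[0..1]=1, sum[0..2]=-2, sum[0..3]=7, sum[0..4]=1, sum[0..5]=0 -> [0, 1, -2, 7, 1, 0]
Stage 4 (ABS): |0|=0, |1|=1, |-2|=2, |7|=7, |1|=1, |0|=0 -> [0, 1, 2, 7, 1, 0]
Stage 5 (DIFF): s[0]=0, 1-0=1, 2-1=1, 7-2=5, 1-7=-6, 0-1=-1 -> [0, 1, 1, 5, -6, -1]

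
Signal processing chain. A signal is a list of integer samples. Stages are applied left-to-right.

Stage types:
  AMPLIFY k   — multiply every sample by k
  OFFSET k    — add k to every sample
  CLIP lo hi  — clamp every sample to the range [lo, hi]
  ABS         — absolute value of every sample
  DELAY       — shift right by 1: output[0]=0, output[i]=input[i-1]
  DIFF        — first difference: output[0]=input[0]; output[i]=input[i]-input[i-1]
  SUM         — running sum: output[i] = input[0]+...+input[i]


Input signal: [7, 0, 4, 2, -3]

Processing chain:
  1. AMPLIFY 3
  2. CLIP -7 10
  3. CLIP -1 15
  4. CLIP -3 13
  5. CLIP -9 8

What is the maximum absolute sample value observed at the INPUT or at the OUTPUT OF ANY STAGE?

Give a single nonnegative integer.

Input: [7, 0, 4, 2, -3] (max |s|=7)
Stage 1 (AMPLIFY 3): 7*3=21, 0*3=0, 4*3=12, 2*3=6, -3*3=-9 -> [21, 0, 12, 6, -9] (max |s|=21)
Stage 2 (CLIP -7 10): clip(21,-7,10)=10, clip(0,-7,10)=0, clip(12,-7,10)=10, clip(6,-7,10)=6, clip(-9,-7,10)=-7 -> [10, 0, 10, 6, -7] (max |s|=10)
Stage 3 (CLIP -1 15): clip(10,-1,15)=10, clip(0,-1,15)=0, clip(10,-1,15)=10, clip(6,-1,15)=6, clip(-7,-1,15)=-1 -> [10, 0, 10, 6, -1] (max |s|=10)
Stage 4 (CLIP -3 13): clip(10,-3,13)=10, clip(0,-3,13)=0, clip(10,-3,13)=10, clip(6,-3,13)=6, clip(-1,-3,13)=-1 -> [10, 0, 10, 6, -1] (max |s|=10)
Stage 5 (CLIP -9 8): clip(10,-9,8)=8, clip(0,-9,8)=0, clip(10,-9,8)=8, clip(6,-9,8)=6, clip(-1,-9,8)=-1 -> [8, 0, 8, 6, -1] (max |s|=8)
Overall max amplitude: 21

Answer: 21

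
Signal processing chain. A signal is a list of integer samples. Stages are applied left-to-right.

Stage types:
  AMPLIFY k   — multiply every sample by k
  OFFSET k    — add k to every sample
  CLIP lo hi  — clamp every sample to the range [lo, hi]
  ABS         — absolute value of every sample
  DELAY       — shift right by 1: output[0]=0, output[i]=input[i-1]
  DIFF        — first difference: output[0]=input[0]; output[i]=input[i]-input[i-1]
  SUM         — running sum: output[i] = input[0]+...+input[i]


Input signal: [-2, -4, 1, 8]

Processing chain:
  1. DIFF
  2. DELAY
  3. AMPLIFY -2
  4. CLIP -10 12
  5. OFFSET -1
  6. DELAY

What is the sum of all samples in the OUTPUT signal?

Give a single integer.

Answer: 5

Derivation:
Input: [-2, -4, 1, 8]
Stage 1 (DIFF): s[0]=-2, -4--2=-2, 1--4=5, 8-1=7 -> [-2, -2, 5, 7]
Stage 2 (DELAY): [0, -2, -2, 5] = [0, -2, -2, 5] -> [0, -2, -2, 5]
Stage 3 (AMPLIFY -2): 0*-2=0, -2*-2=4, -2*-2=4, 5*-2=-10 -> [0, 4, 4, -10]
Stage 4 (CLIP -10 12): clip(0,-10,12)=0, clip(4,-10,12)=4, clip(4,-10,12)=4, clip(-10,-10,12)=-10 -> [0, 4, 4, -10]
Stage 5 (OFFSET -1): 0+-1=-1, 4+-1=3, 4+-1=3, -10+-1=-11 -> [-1, 3, 3, -11]
Stage 6 (DELAY): [0, -1, 3, 3] = [0, -1, 3, 3] -> [0, -1, 3, 3]
Output sum: 5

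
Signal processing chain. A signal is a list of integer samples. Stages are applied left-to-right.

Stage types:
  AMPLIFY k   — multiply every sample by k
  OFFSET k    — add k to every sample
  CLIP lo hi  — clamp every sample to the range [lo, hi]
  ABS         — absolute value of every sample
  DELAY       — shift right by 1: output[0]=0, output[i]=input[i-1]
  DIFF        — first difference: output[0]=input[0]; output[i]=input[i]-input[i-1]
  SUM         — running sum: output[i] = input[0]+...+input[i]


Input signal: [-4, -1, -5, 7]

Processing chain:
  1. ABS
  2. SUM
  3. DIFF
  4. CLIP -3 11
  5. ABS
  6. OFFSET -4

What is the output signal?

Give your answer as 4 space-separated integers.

Input: [-4, -1, -5, 7]
Stage 1 (ABS): |-4|=4, |-1|=1, |-5|=5, |7|=7 -> [4, 1, 5, 7]
Stage 2 (SUM): sum[0..0]=4, sum[0..1]=5, sum[0..2]=10, sum[0..3]=17 -> [4, 5, 10, 17]
Stage 3 (DIFF): s[0]=4, 5-4=1, 10-5=5, 17-10=7 -> [4, 1, 5, 7]
Stage 4 (CLIP -3 11): clip(4,-3,11)=4, clip(1,-3,11)=1, clip(5,-3,11)=5, clip(7,-3,11)=7 -> [4, 1, 5, 7]
Stage 5 (ABS): |4|=4, |1|=1, |5|=5, |7|=7 -> [4, 1, 5, 7]
Stage 6 (OFFSET -4): 4+-4=0, 1+-4=-3, 5+-4=1, 7+-4=3 -> [0, -3, 1, 3]

Answer: 0 -3 1 3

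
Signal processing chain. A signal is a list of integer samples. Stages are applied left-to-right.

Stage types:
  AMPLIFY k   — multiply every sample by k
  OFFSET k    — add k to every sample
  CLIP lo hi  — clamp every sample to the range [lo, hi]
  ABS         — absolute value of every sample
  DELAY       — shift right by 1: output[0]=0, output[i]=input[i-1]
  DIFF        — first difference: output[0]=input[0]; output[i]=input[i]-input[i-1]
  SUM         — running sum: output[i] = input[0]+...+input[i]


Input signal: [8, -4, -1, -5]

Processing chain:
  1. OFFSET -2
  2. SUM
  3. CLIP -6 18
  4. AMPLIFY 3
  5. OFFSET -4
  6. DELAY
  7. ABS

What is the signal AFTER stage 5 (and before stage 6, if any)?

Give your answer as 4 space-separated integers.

Answer: 14 -4 -13 -22

Derivation:
Input: [8, -4, -1, -5]
Stage 1 (OFFSET -2): 8+-2=6, -4+-2=-6, -1+-2=-3, -5+-2=-7 -> [6, -6, -3, -7]
Stage 2 (SUM): sum[0..0]=6, sum[0..1]=0, sum[0..2]=-3, sum[0..3]=-10 -> [6, 0, -3, -10]
Stage 3 (CLIP -6 18): clip(6,-6,18)=6, clip(0,-6,18)=0, clip(-3,-6,18)=-3, clip(-10,-6,18)=-6 -> [6, 0, -3, -6]
Stage 4 (AMPLIFY 3): 6*3=18, 0*3=0, -3*3=-9, -6*3=-18 -> [18, 0, -9, -18]
Stage 5 (OFFSET -4): 18+-4=14, 0+-4=-4, -9+-4=-13, -18+-4=-22 -> [14, -4, -13, -22]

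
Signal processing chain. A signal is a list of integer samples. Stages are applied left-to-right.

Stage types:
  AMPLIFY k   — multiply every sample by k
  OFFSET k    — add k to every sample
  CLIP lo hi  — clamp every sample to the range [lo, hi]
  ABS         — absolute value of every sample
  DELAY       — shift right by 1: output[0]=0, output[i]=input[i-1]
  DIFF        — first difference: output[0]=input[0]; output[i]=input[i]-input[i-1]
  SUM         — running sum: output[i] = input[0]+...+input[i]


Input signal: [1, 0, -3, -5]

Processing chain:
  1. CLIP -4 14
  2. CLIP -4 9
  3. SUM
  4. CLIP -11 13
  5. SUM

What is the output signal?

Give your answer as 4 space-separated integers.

Answer: 1 2 0 -6

Derivation:
Input: [1, 0, -3, -5]
Stage 1 (CLIP -4 14): clip(1,-4,14)=1, clip(0,-4,14)=0, clip(-3,-4,14)=-3, clip(-5,-4,14)=-4 -> [1, 0, -3, -4]
Stage 2 (CLIP -4 9): clip(1,-4,9)=1, clip(0,-4,9)=0, clip(-3,-4,9)=-3, clip(-4,-4,9)=-4 -> [1, 0, -3, -4]
Stage 3 (SUM): sum[0..0]=1, sum[0..1]=1, sum[0..2]=-2, sum[0..3]=-6 -> [1, 1, -2, -6]
Stage 4 (CLIP -11 13): clip(1,-11,13)=1, clip(1,-11,13)=1, clip(-2,-11,13)=-2, clip(-6,-11,13)=-6 -> [1, 1, -2, -6]
Stage 5 (SUM): sum[0..0]=1, sum[0..1]=2, sum[0..2]=0, sum[0..3]=-6 -> [1, 2, 0, -6]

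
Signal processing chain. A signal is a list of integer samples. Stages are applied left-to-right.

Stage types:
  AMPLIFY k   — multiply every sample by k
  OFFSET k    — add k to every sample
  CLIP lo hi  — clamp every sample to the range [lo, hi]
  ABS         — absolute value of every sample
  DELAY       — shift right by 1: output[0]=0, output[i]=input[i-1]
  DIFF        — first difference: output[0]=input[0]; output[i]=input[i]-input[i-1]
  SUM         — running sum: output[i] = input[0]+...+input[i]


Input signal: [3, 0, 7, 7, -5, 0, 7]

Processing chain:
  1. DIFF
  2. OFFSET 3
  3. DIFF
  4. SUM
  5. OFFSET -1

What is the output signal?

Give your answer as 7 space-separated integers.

Input: [3, 0, 7, 7, -5, 0, 7]
Stage 1 (DIFF): s[0]=3, 0-3=-3, 7-0=7, 7-7=0, -5-7=-12, 0--5=5, 7-0=7 -> [3, -3, 7, 0, -12, 5, 7]
Stage 2 (OFFSET 3): 3+3=6, -3+3=0, 7+3=10, 0+3=3, -12+3=-9, 5+3=8, 7+3=10 -> [6, 0, 10, 3, -9, 8, 10]
Stage 3 (DIFF): s[0]=6, 0-6=-6, 10-0=10, 3-10=-7, -9-3=-12, 8--9=17, 10-8=2 -> [6, -6, 10, -7, -12, 17, 2]
Stage 4 (SUM): sum[0..0]=6, sum[0..1]=0, sum[0..2]=10, sum[0..3]=3, sum[0..4]=-9, sum[0..5]=8, sum[0..6]=10 -> [6, 0, 10, 3, -9, 8, 10]
Stage 5 (OFFSET -1): 6+-1=5, 0+-1=-1, 10+-1=9, 3+-1=2, -9+-1=-10, 8+-1=7, 10+-1=9 -> [5, -1, 9, 2, -10, 7, 9]

Answer: 5 -1 9 2 -10 7 9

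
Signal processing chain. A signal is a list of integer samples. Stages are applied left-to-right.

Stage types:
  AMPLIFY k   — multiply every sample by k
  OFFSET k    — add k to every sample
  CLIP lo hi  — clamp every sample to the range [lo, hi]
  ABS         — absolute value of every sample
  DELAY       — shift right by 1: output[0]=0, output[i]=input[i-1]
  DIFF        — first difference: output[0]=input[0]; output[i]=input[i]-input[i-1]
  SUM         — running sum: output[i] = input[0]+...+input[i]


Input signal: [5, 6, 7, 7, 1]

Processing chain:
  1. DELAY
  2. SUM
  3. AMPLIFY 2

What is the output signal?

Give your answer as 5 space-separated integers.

Input: [5, 6, 7, 7, 1]
Stage 1 (DELAY): [0, 5, 6, 7, 7] = [0, 5, 6, 7, 7] -> [0, 5, 6, 7, 7]
Stage 2 (SUM): sum[0..0]=0, sum[0..1]=5, sum[0..2]=11, sum[0..3]=18, sum[0..4]=25 -> [0, 5, 11, 18, 25]
Stage 3 (AMPLIFY 2): 0*2=0, 5*2=10, 11*2=22, 18*2=36, 25*2=50 -> [0, 10, 22, 36, 50]

Answer: 0 10 22 36 50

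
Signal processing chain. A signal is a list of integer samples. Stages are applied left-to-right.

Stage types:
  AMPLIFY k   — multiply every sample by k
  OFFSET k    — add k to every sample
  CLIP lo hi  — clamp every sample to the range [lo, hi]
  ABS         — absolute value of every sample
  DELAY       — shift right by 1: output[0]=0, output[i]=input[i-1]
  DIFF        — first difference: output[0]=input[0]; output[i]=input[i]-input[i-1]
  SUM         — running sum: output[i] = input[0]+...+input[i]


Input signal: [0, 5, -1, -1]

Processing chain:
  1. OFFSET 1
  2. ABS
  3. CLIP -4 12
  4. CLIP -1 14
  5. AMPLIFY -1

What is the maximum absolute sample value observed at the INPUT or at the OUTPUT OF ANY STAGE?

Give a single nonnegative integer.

Answer: 6

Derivation:
Input: [0, 5, -1, -1] (max |s|=5)
Stage 1 (OFFSET 1): 0+1=1, 5+1=6, -1+1=0, -1+1=0 -> [1, 6, 0, 0] (max |s|=6)
Stage 2 (ABS): |1|=1, |6|=6, |0|=0, |0|=0 -> [1, 6, 0, 0] (max |s|=6)
Stage 3 (CLIP -4 12): clip(1,-4,12)=1, clip(6,-4,12)=6, clip(0,-4,12)=0, clip(0,-4,12)=0 -> [1, 6, 0, 0] (max |s|=6)
Stage 4 (CLIP -1 14): clip(1,-1,14)=1, clip(6,-1,14)=6, clip(0,-1,14)=0, clip(0,-1,14)=0 -> [1, 6, 0, 0] (max |s|=6)
Stage 5 (AMPLIFY -1): 1*-1=-1, 6*-1=-6, 0*-1=0, 0*-1=0 -> [-1, -6, 0, 0] (max |s|=6)
Overall max amplitude: 6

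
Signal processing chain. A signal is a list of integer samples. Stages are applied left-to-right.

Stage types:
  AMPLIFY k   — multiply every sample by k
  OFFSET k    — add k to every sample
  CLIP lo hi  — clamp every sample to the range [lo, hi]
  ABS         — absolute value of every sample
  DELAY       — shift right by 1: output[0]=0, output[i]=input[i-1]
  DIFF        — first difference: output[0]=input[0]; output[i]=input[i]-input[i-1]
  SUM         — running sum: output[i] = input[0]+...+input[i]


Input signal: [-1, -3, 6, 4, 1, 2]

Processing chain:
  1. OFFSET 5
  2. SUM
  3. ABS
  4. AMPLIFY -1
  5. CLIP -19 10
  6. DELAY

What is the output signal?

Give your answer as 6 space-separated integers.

Input: [-1, -3, 6, 4, 1, 2]
Stage 1 (OFFSET 5): -1+5=4, -3+5=2, 6+5=11, 4+5=9, 1+5=6, 2+5=7 -> [4, 2, 11, 9, 6, 7]
Stage 2 (SUM): sum[0..0]=4, sum[0..1]=6, sum[0..2]=17, sum[0..3]=26, sum[0..4]=32, sum[0..5]=39 -> [4, 6, 17, 26, 32, 39]
Stage 3 (ABS): |4|=4, |6|=6, |17|=17, |26|=26, |32|=32, |39|=39 -> [4, 6, 17, 26, 32, 39]
Stage 4 (AMPLIFY -1): 4*-1=-4, 6*-1=-6, 17*-1=-17, 26*-1=-26, 32*-1=-32, 39*-1=-39 -> [-4, -6, -17, -26, -32, -39]
Stage 5 (CLIP -19 10): clip(-4,-19,10)=-4, clip(-6,-19,10)=-6, clip(-17,-19,10)=-17, clip(-26,-19,10)=-19, clip(-32,-19,10)=-19, clip(-39,-19,10)=-19 -> [-4, -6, -17, -19, -19, -19]
Stage 6 (DELAY): [0, -4, -6, -17, -19, -19] = [0, -4, -6, -17, -19, -19] -> [0, -4, -6, -17, -19, -19]

Answer: 0 -4 -6 -17 -19 -19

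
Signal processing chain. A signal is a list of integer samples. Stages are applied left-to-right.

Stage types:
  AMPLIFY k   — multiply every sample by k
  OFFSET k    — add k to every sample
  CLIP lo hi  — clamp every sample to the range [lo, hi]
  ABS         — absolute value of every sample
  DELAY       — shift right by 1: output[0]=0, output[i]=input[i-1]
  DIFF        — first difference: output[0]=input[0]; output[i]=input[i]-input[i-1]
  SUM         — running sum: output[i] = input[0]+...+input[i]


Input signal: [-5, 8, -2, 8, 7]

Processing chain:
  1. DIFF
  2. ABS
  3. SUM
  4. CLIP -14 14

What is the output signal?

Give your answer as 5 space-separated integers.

Answer: 5 14 14 14 14

Derivation:
Input: [-5, 8, -2, 8, 7]
Stage 1 (DIFF): s[0]=-5, 8--5=13, -2-8=-10, 8--2=10, 7-8=-1 -> [-5, 13, -10, 10, -1]
Stage 2 (ABS): |-5|=5, |13|=13, |-10|=10, |10|=10, |-1|=1 -> [5, 13, 10, 10, 1]
Stage 3 (SUM): sum[0..0]=5, sum[0..1]=18, sum[0..2]=28, sum[0..3]=38, sum[0..4]=39 -> [5, 18, 28, 38, 39]
Stage 4 (CLIP -14 14): clip(5,-14,14)=5, clip(18,-14,14)=14, clip(28,-14,14)=14, clip(38,-14,14)=14, clip(39,-14,14)=14 -> [5, 14, 14, 14, 14]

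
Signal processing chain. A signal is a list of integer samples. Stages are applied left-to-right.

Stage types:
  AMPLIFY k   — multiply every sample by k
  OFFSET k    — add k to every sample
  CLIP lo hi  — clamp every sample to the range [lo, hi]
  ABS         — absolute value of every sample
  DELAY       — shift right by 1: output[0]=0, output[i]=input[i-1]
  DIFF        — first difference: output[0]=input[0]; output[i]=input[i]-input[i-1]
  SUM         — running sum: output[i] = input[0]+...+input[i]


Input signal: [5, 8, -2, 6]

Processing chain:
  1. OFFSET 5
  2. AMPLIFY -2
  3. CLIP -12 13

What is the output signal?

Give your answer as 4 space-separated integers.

Answer: -12 -12 -6 -12

Derivation:
Input: [5, 8, -2, 6]
Stage 1 (OFFSET 5): 5+5=10, 8+5=13, -2+5=3, 6+5=11 -> [10, 13, 3, 11]
Stage 2 (AMPLIFY -2): 10*-2=-20, 13*-2=-26, 3*-2=-6, 11*-2=-22 -> [-20, -26, -6, -22]
Stage 3 (CLIP -12 13): clip(-20,-12,13)=-12, clip(-26,-12,13)=-12, clip(-6,-12,13)=-6, clip(-22,-12,13)=-12 -> [-12, -12, -6, -12]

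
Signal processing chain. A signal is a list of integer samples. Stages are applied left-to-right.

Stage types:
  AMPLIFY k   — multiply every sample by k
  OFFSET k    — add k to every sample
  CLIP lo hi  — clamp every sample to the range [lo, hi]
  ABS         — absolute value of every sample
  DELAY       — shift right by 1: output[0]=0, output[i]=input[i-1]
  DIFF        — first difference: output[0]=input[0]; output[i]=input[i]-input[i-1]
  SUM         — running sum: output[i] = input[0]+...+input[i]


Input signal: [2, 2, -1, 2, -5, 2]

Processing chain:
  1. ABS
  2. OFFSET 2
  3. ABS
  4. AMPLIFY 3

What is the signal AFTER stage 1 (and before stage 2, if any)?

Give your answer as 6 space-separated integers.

Answer: 2 2 1 2 5 2

Derivation:
Input: [2, 2, -1, 2, -5, 2]
Stage 1 (ABS): |2|=2, |2|=2, |-1|=1, |2|=2, |-5|=5, |2|=2 -> [2, 2, 1, 2, 5, 2]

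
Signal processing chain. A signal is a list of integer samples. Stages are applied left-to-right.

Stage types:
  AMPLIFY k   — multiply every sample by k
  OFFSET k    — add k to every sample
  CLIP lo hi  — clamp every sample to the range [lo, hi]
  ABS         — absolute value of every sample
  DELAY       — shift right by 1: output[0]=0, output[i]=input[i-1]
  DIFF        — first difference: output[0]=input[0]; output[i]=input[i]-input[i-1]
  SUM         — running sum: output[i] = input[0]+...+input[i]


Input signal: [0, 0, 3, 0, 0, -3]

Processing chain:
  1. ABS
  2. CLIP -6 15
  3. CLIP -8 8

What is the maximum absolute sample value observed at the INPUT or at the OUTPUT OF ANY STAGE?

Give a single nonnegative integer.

Answer: 3

Derivation:
Input: [0, 0, 3, 0, 0, -3] (max |s|=3)
Stage 1 (ABS): |0|=0, |0|=0, |3|=3, |0|=0, |0|=0, |-3|=3 -> [0, 0, 3, 0, 0, 3] (max |s|=3)
Stage 2 (CLIP -6 15): clip(0,-6,15)=0, clip(0,-6,15)=0, clip(3,-6,15)=3, clip(0,-6,15)=0, clip(0,-6,15)=0, clip(3,-6,15)=3 -> [0, 0, 3, 0, 0, 3] (max |s|=3)
Stage 3 (CLIP -8 8): clip(0,-8,8)=0, clip(0,-8,8)=0, clip(3,-8,8)=3, clip(0,-8,8)=0, clip(0,-8,8)=0, clip(3,-8,8)=3 -> [0, 0, 3, 0, 0, 3] (max |s|=3)
Overall max amplitude: 3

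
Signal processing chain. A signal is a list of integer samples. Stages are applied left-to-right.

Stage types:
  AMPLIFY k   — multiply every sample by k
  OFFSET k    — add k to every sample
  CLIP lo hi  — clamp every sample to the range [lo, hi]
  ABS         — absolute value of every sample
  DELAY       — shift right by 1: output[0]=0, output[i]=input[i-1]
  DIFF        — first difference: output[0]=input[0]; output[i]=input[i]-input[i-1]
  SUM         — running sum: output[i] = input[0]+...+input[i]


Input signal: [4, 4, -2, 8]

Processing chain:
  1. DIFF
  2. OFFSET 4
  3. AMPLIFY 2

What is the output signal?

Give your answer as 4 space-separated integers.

Answer: 16 8 -4 28

Derivation:
Input: [4, 4, -2, 8]
Stage 1 (DIFF): s[0]=4, 4-4=0, -2-4=-6, 8--2=10 -> [4, 0, -6, 10]
Stage 2 (OFFSET 4): 4+4=8, 0+4=4, -6+4=-2, 10+4=14 -> [8, 4, -2, 14]
Stage 3 (AMPLIFY 2): 8*2=16, 4*2=8, -2*2=-4, 14*2=28 -> [16, 8, -4, 28]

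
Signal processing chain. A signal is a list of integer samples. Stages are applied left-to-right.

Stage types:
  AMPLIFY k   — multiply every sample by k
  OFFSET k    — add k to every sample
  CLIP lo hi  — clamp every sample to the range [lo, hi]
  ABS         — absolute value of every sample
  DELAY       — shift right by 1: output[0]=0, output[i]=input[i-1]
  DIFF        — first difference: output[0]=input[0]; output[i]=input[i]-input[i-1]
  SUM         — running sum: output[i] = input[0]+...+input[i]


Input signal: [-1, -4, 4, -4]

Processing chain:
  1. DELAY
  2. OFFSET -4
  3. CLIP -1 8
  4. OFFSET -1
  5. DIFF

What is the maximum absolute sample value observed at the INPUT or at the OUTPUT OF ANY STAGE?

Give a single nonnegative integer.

Answer: 8

Derivation:
Input: [-1, -4, 4, -4] (max |s|=4)
Stage 1 (DELAY): [0, -1, -4, 4] = [0, -1, -4, 4] -> [0, -1, -4, 4] (max |s|=4)
Stage 2 (OFFSET -4): 0+-4=-4, -1+-4=-5, -4+-4=-8, 4+-4=0 -> [-4, -5, -8, 0] (max |s|=8)
Stage 3 (CLIP -1 8): clip(-4,-1,8)=-1, clip(-5,-1,8)=-1, clip(-8,-1,8)=-1, clip(0,-1,8)=0 -> [-1, -1, -1, 0] (max |s|=1)
Stage 4 (OFFSET -1): -1+-1=-2, -1+-1=-2, -1+-1=-2, 0+-1=-1 -> [-2, -2, -2, -1] (max |s|=2)
Stage 5 (DIFF): s[0]=-2, -2--2=0, -2--2=0, -1--2=1 -> [-2, 0, 0, 1] (max |s|=2)
Overall max amplitude: 8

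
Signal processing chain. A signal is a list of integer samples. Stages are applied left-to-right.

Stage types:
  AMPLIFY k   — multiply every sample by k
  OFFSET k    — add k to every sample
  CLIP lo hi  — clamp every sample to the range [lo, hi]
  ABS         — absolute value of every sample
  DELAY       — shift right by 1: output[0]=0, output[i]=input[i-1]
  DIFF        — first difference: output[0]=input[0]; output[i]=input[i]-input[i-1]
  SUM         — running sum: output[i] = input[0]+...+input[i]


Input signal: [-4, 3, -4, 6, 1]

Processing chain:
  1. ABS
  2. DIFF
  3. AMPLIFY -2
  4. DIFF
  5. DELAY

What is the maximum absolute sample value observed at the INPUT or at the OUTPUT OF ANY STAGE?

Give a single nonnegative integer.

Answer: 14

Derivation:
Input: [-4, 3, -4, 6, 1] (max |s|=6)
Stage 1 (ABS): |-4|=4, |3|=3, |-4|=4, |6|=6, |1|=1 -> [4, 3, 4, 6, 1] (max |s|=6)
Stage 2 (DIFF): s[0]=4, 3-4=-1, 4-3=1, 6-4=2, 1-6=-5 -> [4, -1, 1, 2, -5] (max |s|=5)
Stage 3 (AMPLIFY -2): 4*-2=-8, -1*-2=2, 1*-2=-2, 2*-2=-4, -5*-2=10 -> [-8, 2, -2, -4, 10] (max |s|=10)
Stage 4 (DIFF): s[0]=-8, 2--8=10, -2-2=-4, -4--2=-2, 10--4=14 -> [-8, 10, -4, -2, 14] (max |s|=14)
Stage 5 (DELAY): [0, -8, 10, -4, -2] = [0, -8, 10, -4, -2] -> [0, -8, 10, -4, -2] (max |s|=10)
Overall max amplitude: 14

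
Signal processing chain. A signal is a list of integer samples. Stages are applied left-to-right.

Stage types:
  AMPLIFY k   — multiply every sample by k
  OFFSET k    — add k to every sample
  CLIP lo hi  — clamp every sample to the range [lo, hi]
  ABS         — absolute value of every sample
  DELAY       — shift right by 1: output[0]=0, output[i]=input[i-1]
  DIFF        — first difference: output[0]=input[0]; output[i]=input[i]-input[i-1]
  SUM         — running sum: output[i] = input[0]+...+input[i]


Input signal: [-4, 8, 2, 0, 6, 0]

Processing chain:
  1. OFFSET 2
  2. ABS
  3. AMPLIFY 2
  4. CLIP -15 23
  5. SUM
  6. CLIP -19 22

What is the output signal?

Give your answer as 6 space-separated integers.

Answer: 4 22 22 22 22 22

Derivation:
Input: [-4, 8, 2, 0, 6, 0]
Stage 1 (OFFSET 2): -4+2=-2, 8+2=10, 2+2=4, 0+2=2, 6+2=8, 0+2=2 -> [-2, 10, 4, 2, 8, 2]
Stage 2 (ABS): |-2|=2, |10|=10, |4|=4, |2|=2, |8|=8, |2|=2 -> [2, 10, 4, 2, 8, 2]
Stage 3 (AMPLIFY 2): 2*2=4, 10*2=20, 4*2=8, 2*2=4, 8*2=16, 2*2=4 -> [4, 20, 8, 4, 16, 4]
Stage 4 (CLIP -15 23): clip(4,-15,23)=4, clip(20,-15,23)=20, clip(8,-15,23)=8, clip(4,-15,23)=4, clip(16,-15,23)=16, clip(4,-15,23)=4 -> [4, 20, 8, 4, 16, 4]
Stage 5 (SUM): sum[0..0]=4, sum[0..1]=24, sum[0..2]=32, sum[0..3]=36, sum[0..4]=52, sum[0..5]=56 -> [4, 24, 32, 36, 52, 56]
Stage 6 (CLIP -19 22): clip(4,-19,22)=4, clip(24,-19,22)=22, clip(32,-19,22)=22, clip(36,-19,22)=22, clip(52,-19,22)=22, clip(56,-19,22)=22 -> [4, 22, 22, 22, 22, 22]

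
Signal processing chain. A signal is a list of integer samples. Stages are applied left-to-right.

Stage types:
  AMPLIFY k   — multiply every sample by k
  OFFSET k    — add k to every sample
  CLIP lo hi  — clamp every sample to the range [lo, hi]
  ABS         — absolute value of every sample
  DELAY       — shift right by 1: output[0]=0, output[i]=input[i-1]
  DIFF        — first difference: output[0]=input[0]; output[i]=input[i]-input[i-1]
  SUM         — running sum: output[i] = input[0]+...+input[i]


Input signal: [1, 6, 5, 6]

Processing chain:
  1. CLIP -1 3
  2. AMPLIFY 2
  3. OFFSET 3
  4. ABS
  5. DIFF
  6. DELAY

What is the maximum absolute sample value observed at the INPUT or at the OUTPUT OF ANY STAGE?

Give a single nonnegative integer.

Answer: 9

Derivation:
Input: [1, 6, 5, 6] (max |s|=6)
Stage 1 (CLIP -1 3): clip(1,-1,3)=1, clip(6,-1,3)=3, clip(5,-1,3)=3, clip(6,-1,3)=3 -> [1, 3, 3, 3] (max |s|=3)
Stage 2 (AMPLIFY 2): 1*2=2, 3*2=6, 3*2=6, 3*2=6 -> [2, 6, 6, 6] (max |s|=6)
Stage 3 (OFFSET 3): 2+3=5, 6+3=9, 6+3=9, 6+3=9 -> [5, 9, 9, 9] (max |s|=9)
Stage 4 (ABS): |5|=5, |9|=9, |9|=9, |9|=9 -> [5, 9, 9, 9] (max |s|=9)
Stage 5 (DIFF): s[0]=5, 9-5=4, 9-9=0, 9-9=0 -> [5, 4, 0, 0] (max |s|=5)
Stage 6 (DELAY): [0, 5, 4, 0] = [0, 5, 4, 0] -> [0, 5, 4, 0] (max |s|=5)
Overall max amplitude: 9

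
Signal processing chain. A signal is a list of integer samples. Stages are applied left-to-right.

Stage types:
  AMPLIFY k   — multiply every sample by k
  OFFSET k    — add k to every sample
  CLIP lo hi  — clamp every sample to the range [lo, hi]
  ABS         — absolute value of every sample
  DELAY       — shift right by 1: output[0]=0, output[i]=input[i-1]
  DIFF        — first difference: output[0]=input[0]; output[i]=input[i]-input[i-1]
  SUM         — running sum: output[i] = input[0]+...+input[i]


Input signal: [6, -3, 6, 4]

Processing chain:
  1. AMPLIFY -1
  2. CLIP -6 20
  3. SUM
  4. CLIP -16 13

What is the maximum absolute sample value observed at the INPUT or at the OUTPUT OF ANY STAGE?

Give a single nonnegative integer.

Input: [6, -3, 6, 4] (max |s|=6)
Stage 1 (AMPLIFY -1): 6*-1=-6, -3*-1=3, 6*-1=-6, 4*-1=-4 -> [-6, 3, -6, -4] (max |s|=6)
Stage 2 (CLIP -6 20): clip(-6,-6,20)=-6, clip(3,-6,20)=3, clip(-6,-6,20)=-6, clip(-4,-6,20)=-4 -> [-6, 3, -6, -4] (max |s|=6)
Stage 3 (SUM): sum[0..0]=-6, sum[0..1]=-3, sum[0..2]=-9, sum[0..3]=-13 -> [-6, -3, -9, -13] (max |s|=13)
Stage 4 (CLIP -16 13): clip(-6,-16,13)=-6, clip(-3,-16,13)=-3, clip(-9,-16,13)=-9, clip(-13,-16,13)=-13 -> [-6, -3, -9, -13] (max |s|=13)
Overall max amplitude: 13

Answer: 13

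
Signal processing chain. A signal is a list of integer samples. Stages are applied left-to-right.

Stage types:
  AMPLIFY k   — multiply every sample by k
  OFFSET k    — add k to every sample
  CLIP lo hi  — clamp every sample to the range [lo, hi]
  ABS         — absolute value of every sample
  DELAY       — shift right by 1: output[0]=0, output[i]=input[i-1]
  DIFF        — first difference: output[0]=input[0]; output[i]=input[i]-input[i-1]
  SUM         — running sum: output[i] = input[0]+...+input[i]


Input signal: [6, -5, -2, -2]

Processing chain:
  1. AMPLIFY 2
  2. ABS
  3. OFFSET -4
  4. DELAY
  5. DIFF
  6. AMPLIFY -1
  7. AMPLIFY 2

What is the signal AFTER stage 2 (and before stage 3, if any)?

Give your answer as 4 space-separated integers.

Answer: 12 10 4 4

Derivation:
Input: [6, -5, -2, -2]
Stage 1 (AMPLIFY 2): 6*2=12, -5*2=-10, -2*2=-4, -2*2=-4 -> [12, -10, -4, -4]
Stage 2 (ABS): |12|=12, |-10|=10, |-4|=4, |-4|=4 -> [12, 10, 4, 4]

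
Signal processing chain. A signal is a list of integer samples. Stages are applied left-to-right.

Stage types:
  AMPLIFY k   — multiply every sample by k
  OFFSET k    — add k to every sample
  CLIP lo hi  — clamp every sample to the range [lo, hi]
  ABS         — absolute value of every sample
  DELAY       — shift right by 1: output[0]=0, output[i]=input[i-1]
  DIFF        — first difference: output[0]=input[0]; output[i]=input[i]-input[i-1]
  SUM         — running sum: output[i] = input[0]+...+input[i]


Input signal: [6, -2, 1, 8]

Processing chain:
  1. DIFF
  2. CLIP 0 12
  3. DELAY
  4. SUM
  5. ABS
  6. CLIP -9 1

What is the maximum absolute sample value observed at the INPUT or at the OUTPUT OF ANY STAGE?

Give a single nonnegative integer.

Answer: 9

Derivation:
Input: [6, -2, 1, 8] (max |s|=8)
Stage 1 (DIFF): s[0]=6, -2-6=-8, 1--2=3, 8-1=7 -> [6, -8, 3, 7] (max |s|=8)
Stage 2 (CLIP 0 12): clip(6,0,12)=6, clip(-8,0,12)=0, clip(3,0,12)=3, clip(7,0,12)=7 -> [6, 0, 3, 7] (max |s|=7)
Stage 3 (DELAY): [0, 6, 0, 3] = [0, 6, 0, 3] -> [0, 6, 0, 3] (max |s|=6)
Stage 4 (SUM): sum[0..0]=0, sum[0..1]=6, sum[0..2]=6, sum[0..3]=9 -> [0, 6, 6, 9] (max |s|=9)
Stage 5 (ABS): |0|=0, |6|=6, |6|=6, |9|=9 -> [0, 6, 6, 9] (max |s|=9)
Stage 6 (CLIP -9 1): clip(0,-9,1)=0, clip(6,-9,1)=1, clip(6,-9,1)=1, clip(9,-9,1)=1 -> [0, 1, 1, 1] (max |s|=1)
Overall max amplitude: 9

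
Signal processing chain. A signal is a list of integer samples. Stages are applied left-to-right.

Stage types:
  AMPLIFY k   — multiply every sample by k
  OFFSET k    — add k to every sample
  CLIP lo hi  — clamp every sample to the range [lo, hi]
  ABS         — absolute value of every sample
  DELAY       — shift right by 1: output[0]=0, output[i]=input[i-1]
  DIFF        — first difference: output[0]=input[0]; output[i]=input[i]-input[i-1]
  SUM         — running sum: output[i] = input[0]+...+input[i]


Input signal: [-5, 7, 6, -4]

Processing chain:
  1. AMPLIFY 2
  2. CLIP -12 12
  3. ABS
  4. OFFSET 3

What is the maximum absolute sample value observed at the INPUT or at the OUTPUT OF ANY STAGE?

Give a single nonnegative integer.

Input: [-5, 7, 6, -4] (max |s|=7)
Stage 1 (AMPLIFY 2): -5*2=-10, 7*2=14, 6*2=12, -4*2=-8 -> [-10, 14, 12, -8] (max |s|=14)
Stage 2 (CLIP -12 12): clip(-10,-12,12)=-10, clip(14,-12,12)=12, clip(12,-12,12)=12, clip(-8,-12,12)=-8 -> [-10, 12, 12, -8] (max |s|=12)
Stage 3 (ABS): |-10|=10, |12|=12, |12|=12, |-8|=8 -> [10, 12, 12, 8] (max |s|=12)
Stage 4 (OFFSET 3): 10+3=13, 12+3=15, 12+3=15, 8+3=11 -> [13, 15, 15, 11] (max |s|=15)
Overall max amplitude: 15

Answer: 15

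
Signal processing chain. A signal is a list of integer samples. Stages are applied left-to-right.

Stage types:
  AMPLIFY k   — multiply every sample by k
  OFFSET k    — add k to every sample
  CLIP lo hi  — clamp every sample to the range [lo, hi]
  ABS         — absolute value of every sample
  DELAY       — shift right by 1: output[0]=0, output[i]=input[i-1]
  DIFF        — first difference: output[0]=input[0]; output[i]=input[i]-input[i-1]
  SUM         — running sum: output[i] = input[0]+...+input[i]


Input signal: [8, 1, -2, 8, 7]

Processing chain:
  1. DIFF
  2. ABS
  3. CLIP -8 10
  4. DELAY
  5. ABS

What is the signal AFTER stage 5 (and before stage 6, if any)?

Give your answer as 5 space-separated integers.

Answer: 0 8 7 3 10

Derivation:
Input: [8, 1, -2, 8, 7]
Stage 1 (DIFF): s[0]=8, 1-8=-7, -2-1=-3, 8--2=10, 7-8=-1 -> [8, -7, -3, 10, -1]
Stage 2 (ABS): |8|=8, |-7|=7, |-3|=3, |10|=10, |-1|=1 -> [8, 7, 3, 10, 1]
Stage 3 (CLIP -8 10): clip(8,-8,10)=8, clip(7,-8,10)=7, clip(3,-8,10)=3, clip(10,-8,10)=10, clip(1,-8,10)=1 -> [8, 7, 3, 10, 1]
Stage 4 (DELAY): [0, 8, 7, 3, 10] = [0, 8, 7, 3, 10] -> [0, 8, 7, 3, 10]
Stage 5 (ABS): |0|=0, |8|=8, |7|=7, |3|=3, |10|=10 -> [0, 8, 7, 3, 10]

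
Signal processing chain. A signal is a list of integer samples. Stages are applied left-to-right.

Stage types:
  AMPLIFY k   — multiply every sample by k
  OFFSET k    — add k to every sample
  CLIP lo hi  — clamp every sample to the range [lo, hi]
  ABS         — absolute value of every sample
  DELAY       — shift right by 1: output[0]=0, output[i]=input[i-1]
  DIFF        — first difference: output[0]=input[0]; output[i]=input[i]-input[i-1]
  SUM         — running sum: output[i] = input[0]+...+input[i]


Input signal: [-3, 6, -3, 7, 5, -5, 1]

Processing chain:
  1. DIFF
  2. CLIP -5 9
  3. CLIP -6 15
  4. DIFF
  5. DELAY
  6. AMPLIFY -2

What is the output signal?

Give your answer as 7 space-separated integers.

Answer: 0 6 -24 28 -28 22 6

Derivation:
Input: [-3, 6, -3, 7, 5, -5, 1]
Stage 1 (DIFF): s[0]=-3, 6--3=9, -3-6=-9, 7--3=10, 5-7=-2, -5-5=-10, 1--5=6 -> [-3, 9, -9, 10, -2, -10, 6]
Stage 2 (CLIP -5 9): clip(-3,-5,9)=-3, clip(9,-5,9)=9, clip(-9,-5,9)=-5, clip(10,-5,9)=9, clip(-2,-5,9)=-2, clip(-10,-5,9)=-5, clip(6,-5,9)=6 -> [-3, 9, -5, 9, -2, -5, 6]
Stage 3 (CLIP -6 15): clip(-3,-6,15)=-3, clip(9,-6,15)=9, clip(-5,-6,15)=-5, clip(9,-6,15)=9, clip(-2,-6,15)=-2, clip(-5,-6,15)=-5, clip(6,-6,15)=6 -> [-3, 9, -5, 9, -2, -5, 6]
Stage 4 (DIFF): s[0]=-3, 9--3=12, -5-9=-14, 9--5=14, -2-9=-11, -5--2=-3, 6--5=11 -> [-3, 12, -14, 14, -11, -3, 11]
Stage 5 (DELAY): [0, -3, 12, -14, 14, -11, -3] = [0, -3, 12, -14, 14, -11, -3] -> [0, -3, 12, -14, 14, -11, -3]
Stage 6 (AMPLIFY -2): 0*-2=0, -3*-2=6, 12*-2=-24, -14*-2=28, 14*-2=-28, -11*-2=22, -3*-2=6 -> [0, 6, -24, 28, -28, 22, 6]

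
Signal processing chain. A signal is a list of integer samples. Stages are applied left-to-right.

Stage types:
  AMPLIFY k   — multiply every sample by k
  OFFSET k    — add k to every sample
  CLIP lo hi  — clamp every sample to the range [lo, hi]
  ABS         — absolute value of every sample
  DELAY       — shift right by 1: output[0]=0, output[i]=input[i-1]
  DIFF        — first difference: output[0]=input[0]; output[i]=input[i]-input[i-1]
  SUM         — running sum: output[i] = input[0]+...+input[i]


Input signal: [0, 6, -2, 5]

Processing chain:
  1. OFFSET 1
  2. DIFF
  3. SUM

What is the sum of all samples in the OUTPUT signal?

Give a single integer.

Answer: 13

Derivation:
Input: [0, 6, -2, 5]
Stage 1 (OFFSET 1): 0+1=1, 6+1=7, -2+1=-1, 5+1=6 -> [1, 7, -1, 6]
Stage 2 (DIFF): s[0]=1, 7-1=6, -1-7=-8, 6--1=7 -> [1, 6, -8, 7]
Stage 3 (SUM): sum[0..0]=1, sum[0..1]=7, sum[0..2]=-1, sum[0..3]=6 -> [1, 7, -1, 6]
Output sum: 13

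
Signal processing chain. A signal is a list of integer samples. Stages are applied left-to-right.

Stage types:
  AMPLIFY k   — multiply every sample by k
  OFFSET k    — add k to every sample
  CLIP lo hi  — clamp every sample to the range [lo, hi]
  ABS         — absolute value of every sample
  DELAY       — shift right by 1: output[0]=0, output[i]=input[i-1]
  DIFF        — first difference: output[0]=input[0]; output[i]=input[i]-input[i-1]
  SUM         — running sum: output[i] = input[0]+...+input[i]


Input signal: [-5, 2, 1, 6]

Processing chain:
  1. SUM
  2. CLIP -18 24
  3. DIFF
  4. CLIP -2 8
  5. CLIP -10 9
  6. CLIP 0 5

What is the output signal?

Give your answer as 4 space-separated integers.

Answer: 0 2 1 5

Derivation:
Input: [-5, 2, 1, 6]
Stage 1 (SUM): sum[0..0]=-5, sum[0..1]=-3, sum[0..2]=-2, sum[0..3]=4 -> [-5, -3, -2, 4]
Stage 2 (CLIP -18 24): clip(-5,-18,24)=-5, clip(-3,-18,24)=-3, clip(-2,-18,24)=-2, clip(4,-18,24)=4 -> [-5, -3, -2, 4]
Stage 3 (DIFF): s[0]=-5, -3--5=2, -2--3=1, 4--2=6 -> [-5, 2, 1, 6]
Stage 4 (CLIP -2 8): clip(-5,-2,8)=-2, clip(2,-2,8)=2, clip(1,-2,8)=1, clip(6,-2,8)=6 -> [-2, 2, 1, 6]
Stage 5 (CLIP -10 9): clip(-2,-10,9)=-2, clip(2,-10,9)=2, clip(1,-10,9)=1, clip(6,-10,9)=6 -> [-2, 2, 1, 6]
Stage 6 (CLIP 0 5): clip(-2,0,5)=0, clip(2,0,5)=2, clip(1,0,5)=1, clip(6,0,5)=5 -> [0, 2, 1, 5]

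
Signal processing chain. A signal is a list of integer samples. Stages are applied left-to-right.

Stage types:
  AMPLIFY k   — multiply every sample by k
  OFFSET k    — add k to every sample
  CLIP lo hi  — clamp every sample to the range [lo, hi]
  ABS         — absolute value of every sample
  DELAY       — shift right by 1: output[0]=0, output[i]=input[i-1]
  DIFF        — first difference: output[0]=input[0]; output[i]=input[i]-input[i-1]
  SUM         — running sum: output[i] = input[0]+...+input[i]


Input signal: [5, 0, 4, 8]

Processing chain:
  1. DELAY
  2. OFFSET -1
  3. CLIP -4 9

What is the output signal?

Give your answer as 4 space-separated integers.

Input: [5, 0, 4, 8]
Stage 1 (DELAY): [0, 5, 0, 4] = [0, 5, 0, 4] -> [0, 5, 0, 4]
Stage 2 (OFFSET -1): 0+-1=-1, 5+-1=4, 0+-1=-1, 4+-1=3 -> [-1, 4, -1, 3]
Stage 3 (CLIP -4 9): clip(-1,-4,9)=-1, clip(4,-4,9)=4, clip(-1,-4,9)=-1, clip(3,-4,9)=3 -> [-1, 4, -1, 3]

Answer: -1 4 -1 3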